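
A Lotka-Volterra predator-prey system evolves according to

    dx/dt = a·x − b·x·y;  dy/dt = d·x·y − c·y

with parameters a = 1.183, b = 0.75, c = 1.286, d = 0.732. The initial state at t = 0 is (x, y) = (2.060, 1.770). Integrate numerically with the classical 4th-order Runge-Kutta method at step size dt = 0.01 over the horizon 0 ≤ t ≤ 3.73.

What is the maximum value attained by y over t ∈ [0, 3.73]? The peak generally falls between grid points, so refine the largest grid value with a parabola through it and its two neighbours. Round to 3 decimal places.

t=0.000: state=(2.060, 1.770)
step 1 (dt=0.01): k1=(-0.298, 0.393), k2=(-0.300, 0.391), k3=(-0.300, 0.391), k4=(-0.303, 0.390); state += dt/6·(k1+2k2+2k3+k4)
t=0.010: state=(2.057, 1.774)
t=0.020: state=(2.054, 1.778)
t=0.030: state=(2.051, 1.782)
continuing one RK4 step at a time; state shown every 20 steps (Δt=0.2):
t=0.200: state=(1.990, 1.841)
t=0.400: state=(1.905, 1.894)
t=0.600: state=(1.812, 1.922)
t=0.800: state=(1.720, 1.925)
t=1.000: state=(1.635, 1.902)
t=1.200: state=(1.562, 1.858)
t=1.400: state=(1.504, 1.798)
t=1.600: state=(1.463, 1.727)
t=1.800: state=(1.438, 1.651)
t=2.000: state=(1.431, 1.575)
t=2.200: state=(1.439, 1.502)
t=2.400: state=(1.463, 1.436)
t=2.600: state=(1.501, 1.379)
t=2.800: state=(1.552, 1.333)
t=3.000: state=(1.614, 1.299)
t=3.200: state=(1.686, 1.279)
t=3.400: state=(1.764, 1.273)
t=3.600: state=(1.845, 1.282)
t=3.730: state=(1.898, 1.296)
largest grid value and its neighbours: y(0.710)=1.92685, y(0.720)=1.92687, y(0.730)=1.92683
parabola through these three points peaks at t≈0.719 with y≈1.92687

max y = 1.927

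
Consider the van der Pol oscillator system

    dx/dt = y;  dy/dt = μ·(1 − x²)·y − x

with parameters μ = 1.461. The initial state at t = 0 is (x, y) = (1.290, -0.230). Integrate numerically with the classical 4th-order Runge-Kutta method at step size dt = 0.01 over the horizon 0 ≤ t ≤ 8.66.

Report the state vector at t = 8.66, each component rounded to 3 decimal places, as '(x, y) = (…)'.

(x, y) = (-0.934, -3.177)

t=0.000: state=(1.290, -0.230)
step 1 (dt=0.01): k1=(-0.230, -1.067), k2=(-0.235, -1.062), k3=(-0.235, -1.062), k4=(-0.241, -1.056); state += dt/6·(k1+2k2+2k3+k4)
t=0.010: state=(1.288, -0.241)
t=0.020: state=(1.285, -0.251)
t=0.030: state=(1.283, -0.262)
continuing one RK4 step at a time; state shown every 50 steps (Δt=0.5):
t=0.500: state=(1.056, -0.696)
t=1.000: state=(0.565, -1.346)
t=1.500: state=(-0.426, -2.733)
t=2.000: state=(-1.735, -1.573)
t=2.500: state=(-1.962, 0.190)
t=3.000: state=(-1.781, 0.468)
t=3.500: state=(-1.511, 0.617)
t=4.000: state=(-1.146, 0.873)
t=4.500: state=(-0.577, 1.509)
t=5.000: state=(0.525, 3.000)
t=5.500: state=(1.841, 1.326)
t=6.000: state=(1.990, -0.246)
t=6.500: state=(1.798, -0.471)
t=7.000: state=(1.530, -0.610)
t=7.500: state=(1.172, -0.853)
t=8.000: state=(0.620, -1.452)
t=8.500: state=(-0.439, -2.919)
t=8.660: state=(-0.934, -3.177)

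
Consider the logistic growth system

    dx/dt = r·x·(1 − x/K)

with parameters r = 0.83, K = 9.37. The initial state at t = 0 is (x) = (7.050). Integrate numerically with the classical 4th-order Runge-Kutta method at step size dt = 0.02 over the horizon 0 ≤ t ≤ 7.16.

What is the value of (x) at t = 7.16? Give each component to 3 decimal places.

t=0.000: state=(7.050)
step 1 (dt=0.02): k1=(1.449), k2=(1.443), k3=(1.443), k4=(1.437); state += dt/6·(k1+2k2+2k3+k4)
t=0.020: state=(7.079)
t=0.040: state=(7.107)
t=0.060: state=(7.136)
continuing one RK4 step at a time; state shown every 25 steps (Δt=0.5):
t=0.500: state=(7.697)
t=1.000: state=(8.194)
t=1.500: state=(8.559)
t=2.000: state=(8.818)
t=2.500: state=(8.998)
t=3.000: state=(9.121)
t=3.500: state=(9.204)
t=4.000: state=(9.260)
t=4.500: state=(9.297)
t=5.000: state=(9.322)
t=5.500: state=(9.338)
t=6.000: state=(9.349)
t=6.500: state=(9.356)
t=7.000: state=(9.361)
t=7.160: state=(9.362)

(x) = (9.362)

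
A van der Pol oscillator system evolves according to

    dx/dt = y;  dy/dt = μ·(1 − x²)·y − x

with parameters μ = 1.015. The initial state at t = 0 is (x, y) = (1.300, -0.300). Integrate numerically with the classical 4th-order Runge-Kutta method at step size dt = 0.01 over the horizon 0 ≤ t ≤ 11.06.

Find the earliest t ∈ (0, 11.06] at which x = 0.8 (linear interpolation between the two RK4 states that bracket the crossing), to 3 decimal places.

t = 0.745

t=0.000: state=(1.300, -0.300)
step 1 (dt=0.01): k1=(-0.300, -1.090), k2=(-0.305, -1.086), k3=(-0.305, -1.086), k4=(-0.311, -1.082); state += dt/6·(k1+2k2+2k3+k4)
t=0.010: state=(1.297, -0.311)
t=0.020: state=(1.294, -0.322)
t=0.030: state=(1.291, -0.332)
continuing one RK4 step at a time; state shown every 50 steps (Δt=0.5):
t=0.500: state=(1.025, -0.791)
t=0.740: state=(0.805, -1.048)
next step: t=0.750: state=(0.795, -1.060) — x has crossed 0.8
linear interpolation between t=0.740 (0.80510) and t=0.750 (0.79456) → t≈0.745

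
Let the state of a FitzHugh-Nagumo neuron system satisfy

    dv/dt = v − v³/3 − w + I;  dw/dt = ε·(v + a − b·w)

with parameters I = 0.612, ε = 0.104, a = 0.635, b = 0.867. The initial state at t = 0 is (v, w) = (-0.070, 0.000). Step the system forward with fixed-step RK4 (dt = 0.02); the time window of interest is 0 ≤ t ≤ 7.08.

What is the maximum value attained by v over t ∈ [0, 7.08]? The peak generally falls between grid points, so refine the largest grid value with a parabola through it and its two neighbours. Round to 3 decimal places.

t=0.000: state=(-0.070, 0.000)
step 1 (dt=0.02): k1=(0.542, 0.059), k2=(0.547, 0.059), k3=(0.547, 0.059), k4=(0.552, 0.060); state += dt/6·(k1+2k2+2k3+k4)
t=0.020: state=(-0.059, 0.001)
t=0.040: state=(-0.048, 0.002)
t=0.060: state=(-0.037, 0.004)
continuing one RK4 step at a time; state shown every 25 steps (Δt=0.5):
t=0.500: state=(0.271, 0.037)
t=1.000: state=(0.772, 0.093)
t=1.500: state=(1.330, 0.176)
t=2.000: state=(1.683, 0.278)
t=2.500: state=(1.798, 0.387)
t=3.000: state=(1.805, 0.494)
t=3.500: state=(1.775, 0.596)
t=4.000: state=(1.735, 0.691)
t=4.500: state=(1.691, 0.780)
t=5.000: state=(1.646, 0.863)
t=5.500: state=(1.600, 0.940)
t=6.000: state=(1.553, 1.011)
t=6.500: state=(1.506, 1.076)
t=7.000: state=(1.457, 1.136)
t=7.080: state=(1.449, 1.145)
largest grid value and its neighbours: v(2.760)=1.80894, v(2.780)=1.80899, v(2.800)=1.80894
parabola through these three points peaks at t≈2.780 with v≈1.80899

max v = 1.809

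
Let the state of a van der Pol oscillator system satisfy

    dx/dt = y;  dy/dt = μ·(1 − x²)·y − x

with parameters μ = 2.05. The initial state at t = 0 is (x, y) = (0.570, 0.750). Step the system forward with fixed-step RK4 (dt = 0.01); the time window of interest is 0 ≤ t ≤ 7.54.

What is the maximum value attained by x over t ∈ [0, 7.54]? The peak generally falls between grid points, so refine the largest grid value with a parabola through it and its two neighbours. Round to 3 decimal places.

t=0.000: state=(0.570, 0.750)
step 1 (dt=0.01): k1=(0.750, 0.468), k2=(0.752, 0.461), k3=(0.752, 0.461), k4=(0.755, 0.453); state += dt/6·(k1+2k2+2k3+k4)
t=0.010: state=(0.578, 0.755)
t=0.020: state=(0.585, 0.759)
t=0.030: state=(0.593, 0.763)
continuing one RK4 step at a time; state shown every 25 steps (Δt=0.25):
t=0.250: state=(0.767, 0.805)
t=0.500: state=(0.958, 0.688)
t=0.750: state=(1.098, 0.413)
t=1.000: state=(1.161, 0.093)
t=1.250: state=(1.148, -0.188)
t=1.500: state=(1.070, -0.430)
t=1.750: state=(0.932, -0.680)
t=2.000: state=(0.723, -1.023)
t=2.250: state=(0.401, -1.612)
t=2.500: state=(-0.125, -2.684)
t=2.750: state=(-0.945, -3.662)
t=3.000: state=(-1.712, -2.040)
t=3.250: state=(-1.971, -0.300)
t=3.500: state=(-1.970, 0.190)
t=3.750: state=(-1.905, 0.307)
t=4.000: state=(-1.822, 0.353)
t=4.250: state=(-1.729, 0.388)
t=4.500: state=(-1.627, 0.428)
t=4.750: state=(-1.514, 0.480)
t=5.000: state=(-1.386, 0.552)
t=5.250: state=(-1.235, 0.659)
t=5.500: state=(-1.051, 0.828)
t=5.750: state=(-0.811, 1.126)
t=6.000: state=(-0.466, 1.701)
t=6.250: state=(0.086, 2.815)
t=6.500: state=(0.951, 3.878)
t=6.750: state=(1.754, 2.076)
t=7.000: state=(2.008, 0.269)
t=7.250: state=(2.003, -0.198)
t=7.500: state=(1.937, -0.304)
t=7.540: state=(1.925, -0.312)
largest grid value and its neighbours: x(7.090)=2.02017, x(7.100)=2.02021, x(7.110)=2.02006
parabola through these three points peaks at t≈7.097 with x≈2.02022

max x = 2.020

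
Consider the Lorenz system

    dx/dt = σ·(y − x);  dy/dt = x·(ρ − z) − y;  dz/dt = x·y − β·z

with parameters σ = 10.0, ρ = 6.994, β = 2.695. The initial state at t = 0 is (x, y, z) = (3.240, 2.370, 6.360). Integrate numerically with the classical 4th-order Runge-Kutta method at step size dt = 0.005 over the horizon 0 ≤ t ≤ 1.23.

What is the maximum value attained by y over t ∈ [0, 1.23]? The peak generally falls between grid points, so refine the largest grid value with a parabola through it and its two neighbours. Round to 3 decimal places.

t=0.000: state=(3.240, 2.370, 6.360)
step 1 (dt=0.005): k1=(-8.700, -0.316, -9.461), k2=(-8.490, -0.253, -9.452), k3=(-8.494, -0.253, -9.450), k4=(-8.288, -0.190, -9.439); state += dt/6·(k1+2k2+2k3+k4)
t=0.005: state=(3.198, 2.369, 6.313)
t=0.010: state=(3.157, 2.368, 6.266)
t=0.015: state=(3.119, 2.368, 6.219)
continuing one RK4 step at a time; state shown every 10 steps (Δt=0.05):
t=0.050: state=(2.899, 2.383, 5.897)
t=0.100: state=(2.708, 2.446, 5.468)
t=0.150: state=(2.626, 2.550, 5.089)
t=0.200: state=(2.625, 2.690, 4.768)
t=0.250: state=(2.686, 2.864, 4.512)
t=0.300: state=(2.799, 3.070, 4.323)
t=0.350: state=(2.955, 3.304, 4.207)
t=0.400: state=(3.146, 3.561, 4.167)
t=0.450: state=(3.367, 3.834, 4.205)
t=0.500: state=(3.610, 4.112, 4.324)
t=0.550: state=(3.866, 4.381, 4.523)
t=0.600: state=(4.121, 4.623, 4.796)
t=0.650: state=(4.362, 4.818, 5.131)
t=0.700: state=(4.571, 4.948, 5.507)
t=0.750: state=(4.733, 5.000, 5.898)
t=0.800: state=(4.834, 4.967, 6.273)
t=0.850: state=(4.865, 4.855, 6.599)
t=0.900: state=(4.825, 4.680, 6.849)
t=0.950: state=(4.723, 4.465, 7.008)
t=1.000: state=(4.573, 4.236, 7.070)
t=1.050: state=(4.392, 4.014, 7.043)
t=1.100: state=(4.201, 3.817, 6.941)
t=1.150: state=(4.014, 3.657, 6.783)
t=1.200: state=(3.847, 3.537, 6.587)
t=1.230: state=(3.759, 3.486, 6.460)
largest grid value and its neighbours: y(0.750)=4.99951, y(0.755)=5.00002, y(0.760)=4.99967
parabola through these three points peaks at t≈0.755 with y≈5.00002

max y = 5.000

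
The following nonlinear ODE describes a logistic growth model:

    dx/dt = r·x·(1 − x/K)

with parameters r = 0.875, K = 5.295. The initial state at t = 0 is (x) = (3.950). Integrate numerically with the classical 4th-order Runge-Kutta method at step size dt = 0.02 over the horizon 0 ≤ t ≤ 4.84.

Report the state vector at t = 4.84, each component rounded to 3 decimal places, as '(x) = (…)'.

t=0.000: state=(3.950)
step 1 (dt=0.02): k1=(0.878), k2=(0.874), k3=(0.874), k4=(0.870); state += dt/6·(k1+2k2+2k3+k4)
t=0.020: state=(3.967)
t=0.040: state=(3.985)
t=0.060: state=(4.002)
continuing one RK4 step at a time; state shown every 10 steps (Δt=0.2):
t=0.200: state=(4.118)
t=0.400: state=(4.270)
t=0.600: state=(4.407)
t=0.800: state=(4.529)
t=1.000: state=(4.637)
t=1.200: state=(4.731)
t=1.400: state=(4.814)
t=1.600: state=(4.885)
t=1.800: state=(4.946)
t=2.000: state=(4.999)
t=2.200: state=(5.044)
t=2.400: state=(5.083)
t=2.600: state=(5.116)
t=2.800: state=(5.144)
t=3.000: state=(5.168)
t=3.200: state=(5.188)
t=3.400: state=(5.205)
t=3.600: state=(5.219)
t=3.800: state=(5.231)
t=4.000: state=(5.241)
t=4.200: state=(5.250)
t=4.400: state=(5.257)
t=4.600: state=(5.263)
t=4.800: state=(5.268)
t=4.840: state=(5.269)

(x) = (5.269)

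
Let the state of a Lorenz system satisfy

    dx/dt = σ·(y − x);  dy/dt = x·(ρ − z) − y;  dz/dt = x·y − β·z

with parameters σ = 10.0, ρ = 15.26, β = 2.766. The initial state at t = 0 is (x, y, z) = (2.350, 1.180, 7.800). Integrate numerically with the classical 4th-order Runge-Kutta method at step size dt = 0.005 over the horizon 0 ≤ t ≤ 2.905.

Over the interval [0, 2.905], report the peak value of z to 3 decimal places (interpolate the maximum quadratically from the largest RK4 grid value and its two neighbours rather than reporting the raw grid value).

t=0.000: state=(2.350, 1.180, 7.800)
step 1 (dt=0.005): k1=(-11.700, 16.351, -18.802), k2=(-10.999, 16.201, -18.611), k3=(-11.020, 16.213, -18.611), k4=(-10.338, 16.072, -18.423); state += dt/6·(k1+2k2+2k3+k4)
t=0.005: state=(2.295, 1.261, 7.707)
t=0.010: state=(2.246, 1.341, 7.616)
t=0.015: state=(2.204, 1.419, 7.526)
continuing one RK4 step at a time; state shown every 20 steps (Δt=0.1):
t=0.100: state=(2.181, 2.742, 6.283)
t=0.200: state=(3.260, 4.850, 5.656)
t=0.300: state=(5.406, 8.116, 6.761)
t=0.400: state=(8.461, 11.539, 11.314)
t=0.500: state=(10.408, 10.580, 18.429)
t=0.600: state=(8.501, 5.036, 20.622)
t=0.700: state=(4.974, 1.945, 17.508)
t=0.800: state=(2.848, 1.583, 13.811)
t=0.900: state=(2.219, 2.117, 10.857)
t=1.000: state=(2.500, 3.134, 8.760)
t=1.100: state=(3.486, 4.845, 7.678)
t=1.200: state=(5.263, 7.459, 8.188)
t=1.300: state=(7.715, 10.211, 11.372)
t=1.400: state=(9.508, 10.150, 16.750)
t=1.500: state=(8.584, 6.294, 19.442)
t=1.600: state=(5.877, 3.242, 17.619)
t=1.700: state=(3.862, 2.535, 14.494)
t=1.800: state=(3.153, 2.991, 11.794)
t=1.900: state=(3.422, 4.087, 9.936)
t=2.000: state=(4.454, 5.847, 9.235)
t=2.100: state=(6.163, 8.121, 10.283)
t=2.200: state=(8.070, 9.678, 13.528)
t=2.300: state=(8.815, 8.497, 17.277)
t=2.400: state=(7.515, 5.512, 18.150)
t=2.500: state=(5.482, 3.687, 16.265)
t=2.600: state=(4.194, 3.436, 13.762)
t=2.700: state=(3.919, 4.086, 11.726)
t=2.800: state=(4.461, 5.353, 10.599)
t=2.900: state=(5.647, 7.082, 10.796)
t=2.905: state=(5.719, 7.173, 10.849)
largest grid value and its neighbours: z(0.575)=20.78310, z(0.580)=20.78435, z(0.585)=20.76808
parabola through these three points peaks at t≈0.578 with z≈20.78596

max z = 20.786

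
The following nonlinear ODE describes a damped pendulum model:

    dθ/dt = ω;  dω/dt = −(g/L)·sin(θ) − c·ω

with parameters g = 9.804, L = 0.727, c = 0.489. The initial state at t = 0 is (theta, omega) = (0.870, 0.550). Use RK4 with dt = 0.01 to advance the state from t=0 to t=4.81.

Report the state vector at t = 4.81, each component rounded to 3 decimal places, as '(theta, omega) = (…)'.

(theta, omega) = (-0.067, 0.979)

t=0.000: state=(0.870, 0.550)
step 1 (dt=0.01): k1=(0.550, -10.576), k2=(0.497, -10.574), k3=(0.497, -10.572), k4=(0.444, -10.568); state += dt/6·(k1+2k2+2k3+k4)
t=0.010: state=(0.875, 0.444)
t=0.020: state=(0.879, 0.339)
t=0.030: state=(0.882, 0.233)
continuing one RK4 step at a time; state shown every 20 steps (Δt=0.2):
t=0.200: state=(0.775, -1.439)
t=0.400: state=(0.343, -2.695)
t=0.600: state=(-0.211, -2.596)
t=0.800: state=(-0.612, -1.274)
t=1.000: state=(-0.693, 0.464)
t=1.200: state=(-0.450, 1.852)
t=1.400: state=(-0.017, 2.278)
t=1.600: state=(0.384, 1.562)
t=1.800: state=(0.564, 0.190)
t=2.000: state=(0.463, -1.137)
t=2.200: state=(0.152, -1.827)
t=2.400: state=(-0.204, -1.573)
t=2.600: state=(-0.427, -0.586)
t=2.800: state=(-0.426, 0.578)
t=3.000: state=(-0.222, 1.368)
t=3.200: state=(0.072, 1.429)
t=3.400: state=(0.302, 0.788)
t=3.600: state=(0.365, -0.168)
t=3.800: state=(0.247, -0.956)
t=4.000: state=(0.019, -1.213)
t=4.200: state=(-0.197, -0.853)
t=4.400: state=(-0.296, -0.114)
t=4.600: state=(-0.243, 0.610)
t=4.800: state=(-0.077, 0.974)
t=4.810: state=(-0.067, 0.979)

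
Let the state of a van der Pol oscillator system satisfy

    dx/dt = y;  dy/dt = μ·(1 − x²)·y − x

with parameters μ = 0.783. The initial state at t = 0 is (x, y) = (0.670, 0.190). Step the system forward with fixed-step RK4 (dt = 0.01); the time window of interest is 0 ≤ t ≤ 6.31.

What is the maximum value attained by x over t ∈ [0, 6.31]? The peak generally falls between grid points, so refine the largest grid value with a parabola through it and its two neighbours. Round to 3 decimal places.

max x = 1.924

t=0.000: state=(0.670, 0.190)
step 1 (dt=0.01): k1=(0.190, -0.588), k2=(0.187, -0.590), k3=(0.187, -0.590), k4=(0.184, -0.593); state += dt/6·(k1+2k2+2k3+k4)
t=0.010: state=(0.672, 0.184)
t=0.020: state=(0.674, 0.178)
t=0.030: state=(0.675, 0.172)
continuing one RK4 step at a time; state shown every 25 steps (Δt=0.25):
t=0.250: state=(0.698, 0.030)
t=0.500: state=(0.683, -0.150)
t=0.750: state=(0.622, -0.341)
t=1.000: state=(0.512, -0.543)
t=1.250: state=(0.350, -0.755)
t=1.500: state=(0.134, -0.975)
t=1.750: state=(-0.137, -1.186)
t=2.000: state=(-0.454, -1.338)
t=2.250: state=(-0.793, -1.341)
t=2.500: state=(-1.106, -1.125)
t=2.750: state=(-1.340, -0.725)
t=3.000: state=(-1.465, -0.277)
t=3.250: state=(-1.484, 0.111)
t=3.500: state=(-1.417, 0.417)
t=3.750: state=(-1.280, 0.668)
t=4.000: state=(-1.084, 0.903)
t=4.250: state=(-0.827, 1.159)
t=4.500: state=(-0.500, 1.468)
t=4.750: state=(-0.088, 1.833)
t=5.000: state=(0.415, 2.169)
t=5.250: state=(0.972, 2.212)
t=5.500: state=(1.473, 1.701)
t=5.750: state=(1.795, 0.865)
t=6.000: state=(1.918, 0.162)
t=6.250: state=(1.898, -0.277)
t=6.310: state=(1.880, -0.353)
largest grid value and its neighbours: x(6.070)=1.92379, x(6.080)=1.92384, x(6.090)=1.92370
parabola through these three points peaks at t≈6.078 with x≈1.92385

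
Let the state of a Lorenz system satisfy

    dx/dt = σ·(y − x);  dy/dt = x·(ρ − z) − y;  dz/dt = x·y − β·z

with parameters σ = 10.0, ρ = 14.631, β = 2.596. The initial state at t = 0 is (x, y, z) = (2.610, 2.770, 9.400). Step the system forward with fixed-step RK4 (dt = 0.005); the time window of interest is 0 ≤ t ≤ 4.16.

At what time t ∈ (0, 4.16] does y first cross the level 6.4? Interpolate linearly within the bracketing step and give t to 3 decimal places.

t = 0.211

t=0.000: state=(2.610, 2.770, 9.400)
step 1 (dt=0.005): k1=(1.600, 10.883, -17.173), k2=(1.832, 10.989, -16.979), k3=(1.829, 10.990, -16.978), k4=(2.058, 11.098, -16.783); state += dt/6·(k1+2k2+2k3+k4)
t=0.005: state=(2.619, 2.825, 9.315)
t=0.010: state=(2.631, 2.881, 9.232)
t=0.015: state=(2.644, 2.938, 9.151)
continuing one RK4 step at a time; state shown every 40 steps (Δt=0.2):
t=0.200: state=(4.479, 6.140, 7.988)
t=0.210: state=(4.649, 6.379, 8.066)
next step: t=0.215: state=(4.736, 6.500, 8.112) — y has crossed 6.4
linear interpolation between t=0.210 (6.37871) and t=0.215 (6.50002) → t≈0.211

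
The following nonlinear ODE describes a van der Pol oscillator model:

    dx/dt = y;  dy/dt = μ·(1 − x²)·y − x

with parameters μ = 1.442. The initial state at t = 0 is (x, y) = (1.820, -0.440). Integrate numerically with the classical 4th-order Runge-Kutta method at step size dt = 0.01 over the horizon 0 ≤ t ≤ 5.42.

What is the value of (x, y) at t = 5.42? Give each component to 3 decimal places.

(x, y) = (0.041, 2.404)

t=0.000: state=(1.820, -0.440)
step 1 (dt=0.01): k1=(-0.440, -0.353), k2=(-0.442, -0.350), k3=(-0.442, -0.350), k4=(-0.443, -0.347); state += dt/6·(k1+2k2+2k3+k4)
t=0.010: state=(1.816, -0.443)
t=0.020: state=(1.811, -0.447)
t=0.030: state=(1.807, -0.450)
continuing one RK4 step at a time; state shown every 20 steps (Δt=0.2):
t=0.200: state=(1.726, -0.503)
t=0.400: state=(1.619, -0.562)
t=0.600: state=(1.500, -0.628)
t=0.800: state=(1.367, -0.712)
t=1.000: state=(1.214, -0.823)
t=1.200: state=(1.035, -0.979)
t=1.400: state=(0.817, -1.209)
t=1.600: state=(0.543, -1.556)
t=1.800: state=(0.183, -2.075)
t=2.000: state=(-0.298, -2.744)
t=2.200: state=(-0.899, -3.156)
t=2.400: state=(-1.488, -2.531)
t=2.600: state=(-1.862, -1.209)
t=2.800: state=(-2.001, -0.275)
t=3.000: state=(-2.007, 0.153)
t=3.200: state=(-1.956, 0.334)
t=3.400: state=(-1.879, 0.423)
t=3.600: state=(-1.788, 0.481)
t=3.800: state=(-1.687, 0.533)
t=4.000: state=(-1.575, 0.591)
t=4.200: state=(-1.450, 0.661)
t=4.400: state=(-1.309, 0.754)
t=4.600: state=(-1.146, 0.880)
t=4.800: state=(-0.953, 1.061)
t=5.000: state=(-0.716, 1.332)
t=5.200: state=(-0.411, 1.742)
t=5.400: state=(-0.006, 2.336)
t=5.420: state=(0.041, 2.404)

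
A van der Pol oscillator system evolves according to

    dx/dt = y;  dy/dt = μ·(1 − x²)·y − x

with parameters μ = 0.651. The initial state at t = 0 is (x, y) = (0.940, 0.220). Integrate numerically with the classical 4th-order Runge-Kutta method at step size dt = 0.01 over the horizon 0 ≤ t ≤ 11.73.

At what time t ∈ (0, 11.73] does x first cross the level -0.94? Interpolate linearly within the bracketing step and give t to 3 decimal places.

t=0.000: state=(0.940, 0.220)
step 1 (dt=0.01): k1=(0.220, -0.923), k2=(0.215, -0.925), k3=(0.215, -0.925), k4=(0.211, -0.927); state += dt/6·(k1+2k2+2k3+k4)
t=0.010: state=(0.942, 0.211)
t=0.020: state=(0.944, 0.201)
t=0.030: state=(0.946, 0.192)
continuing one RK4 step at a time; state shown every 50 steps (Δt=0.5):
t=0.500: state=(0.931, -0.258)
t=1.000: state=(0.684, -0.727)
t=1.500: state=(0.202, -1.205)
t=2.000: state=(-0.505, -1.567)
t=2.270: state=(-0.926, -1.503)
next step: t=2.280: state=(-0.941, -1.495) — x has crossed -0.94
linear interpolation between t=2.270 (-0.92618) and t=2.280 (-0.94117) → t≈2.279

t = 2.279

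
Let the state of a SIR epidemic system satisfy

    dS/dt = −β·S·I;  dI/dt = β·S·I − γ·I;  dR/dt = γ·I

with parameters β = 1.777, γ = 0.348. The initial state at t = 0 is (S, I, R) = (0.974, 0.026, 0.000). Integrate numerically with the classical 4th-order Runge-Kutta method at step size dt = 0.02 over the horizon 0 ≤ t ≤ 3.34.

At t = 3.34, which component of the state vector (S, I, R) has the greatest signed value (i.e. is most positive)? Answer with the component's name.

largest component: I

t=0.000: state=(0.974, 0.026, 0.000)
step 1 (dt=0.02): k1=(-0.045, 0.036, 0.009), k2=(-0.046, 0.036, 0.009), k3=(-0.046, 0.036, 0.009), k4=(-0.046, 0.037, 0.009); state += dt/6·(k1+2k2+2k3+k4)
t=0.020: state=(0.973, 0.027, 0.000)
t=0.040: state=(0.972, 0.027, 0.000)
t=0.060: state=(0.971, 0.028, 0.001)
continuing one RK4 step at a time; state shown every 10 steps (Δt=0.2):
t=0.200: state=(0.964, 0.034, 0.002)
t=0.400: state=(0.950, 0.045, 0.005)
t=0.600: state=(0.933, 0.058, 0.008)
t=0.800: state=(0.911, 0.076, 0.013)
t=1.000: state=(0.884, 0.097, 0.019)
t=1.200: state=(0.850, 0.123, 0.027)
t=1.400: state=(0.809, 0.155, 0.036)
t=1.600: state=(0.761, 0.191, 0.048)
t=1.800: state=(0.706, 0.231, 0.063)
t=2.000: state=(0.646, 0.274, 0.081)
t=2.200: state=(0.581, 0.318, 0.101)
t=2.400: state=(0.515, 0.360, 0.125)
t=2.600: state=(0.450, 0.399, 0.151)
t=2.800: state=(0.388, 0.432, 0.180)
t=3.000: state=(0.332, 0.457, 0.211)
t=3.200: state=(0.281, 0.476, 0.244)
t=3.340: state=(0.249, 0.484, 0.267)
compare at T: S=0.249, I=0.484, R=0.267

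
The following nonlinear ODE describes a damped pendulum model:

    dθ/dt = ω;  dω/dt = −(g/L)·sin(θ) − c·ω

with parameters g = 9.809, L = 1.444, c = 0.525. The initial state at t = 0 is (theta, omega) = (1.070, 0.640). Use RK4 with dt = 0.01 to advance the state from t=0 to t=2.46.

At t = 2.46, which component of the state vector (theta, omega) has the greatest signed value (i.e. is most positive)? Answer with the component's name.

t=0.000: state=(1.070, 0.640)
step 1 (dt=0.01): k1=(0.640, -6.295), k2=(0.609, -6.289), k3=(0.609, -6.288), k4=(0.577, -6.281); state += dt/6·(k1+2k2+2k3+k4)
t=0.010: state=(1.076, 0.577)
t=0.020: state=(1.082, 0.514)
t=0.030: state=(1.086, 0.452)
continuing one RK4 step at a time; state shown every 10 steps (Δt=0.1):
t=0.100: state=(1.103, 0.020)
t=0.200: state=(1.075, -0.569)
t=0.300: state=(0.991, -1.109)
t=0.400: state=(0.855, -1.581)
t=0.500: state=(0.678, -1.960)
t=0.600: state=(0.468, -2.218)
t=0.700: state=(0.239, -2.333)
t=0.800: state=(0.006, -2.293)
t=0.900: state=(-0.215, -2.106)
t=1.000: state=(-0.411, -1.792)
t=1.100: state=(-0.570, -1.387)
t=1.200: state=(-0.686, -0.925)
t=1.300: state=(-0.755, -0.439)
t=1.400: state=(-0.774, 0.044)
t=1.500: state=(-0.747, 0.499)
t=1.600: state=(-0.676, 0.907)
t=1.700: state=(-0.568, 1.247)
t=1.800: state=(-0.429, 1.501)
t=1.900: state=(-0.271, 1.651)
t=2.000: state=(-0.103, 1.689)
t=2.100: state=(0.063, 1.615)
t=2.200: state=(0.217, 1.439)
t=2.300: state=(0.348, 1.179)
t=2.400: state=(0.450, 0.860)
t=2.460: state=(0.496, 0.650)
compare at T: theta=0.496, omega=0.650

largest component: omega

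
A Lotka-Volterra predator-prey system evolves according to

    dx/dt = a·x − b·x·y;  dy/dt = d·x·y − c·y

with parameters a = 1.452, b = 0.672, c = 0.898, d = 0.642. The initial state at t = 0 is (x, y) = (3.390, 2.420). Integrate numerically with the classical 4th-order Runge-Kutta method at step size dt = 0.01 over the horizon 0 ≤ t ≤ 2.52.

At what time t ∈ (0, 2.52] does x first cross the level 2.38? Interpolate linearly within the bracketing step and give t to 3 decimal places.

t = 0.492

t=0.000: state=(3.390, 2.420)
step 1 (dt=0.01): k1=(-0.591, 3.094), k2=(-0.625, 3.109), k3=(-0.626, 3.109), k4=(-0.660, 3.124); state += dt/6·(k1+2k2+2k3+k4)
t=0.010: state=(3.384, 2.451)
t=0.020: state=(3.377, 2.482)
t=0.030: state=(3.369, 2.514)
continuing one RK4 step at a time; state shown every 10 steps (Δt=0.1):
t=0.100: state=(3.296, 2.743)
t=0.200: state=(3.134, 3.083)
t=0.300: state=(2.912, 3.423)
t=0.400: state=(2.646, 3.741)
t=0.490: state=(2.386, 3.990)
next step: t=0.500: state=(2.357, 4.015) — x has crossed 2.38
linear interpolation between t=0.490 (2.38636) and t=0.500 (2.35701) → t≈0.492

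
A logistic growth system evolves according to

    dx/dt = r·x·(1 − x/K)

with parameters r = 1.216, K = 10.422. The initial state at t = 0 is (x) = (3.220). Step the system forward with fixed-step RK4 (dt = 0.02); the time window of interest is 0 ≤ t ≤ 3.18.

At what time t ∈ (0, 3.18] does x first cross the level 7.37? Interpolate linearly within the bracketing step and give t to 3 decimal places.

t=0.000: state=(3.220)
step 1 (dt=0.02): k1=(2.706), k2=(2.718), k3=(2.718), k4=(2.731); state += dt/6·(k1+2k2+2k3+k4)
t=0.020: state=(3.274)
t=0.040: state=(3.329)
t=0.060: state=(3.385)
continuing one RK4 step at a time; state shown every 10 steps (Δt=0.2):
t=0.200: state=(3.785)
t=0.400: state=(4.388)
t=0.600: state=(5.015)
t=0.800: state=(5.647)
t=1.000: state=(6.267)
t=1.200: state=(6.857)
t=1.380: state=(7.352)
next step: t=1.400: state=(7.404) — x has crossed 7.37
linear interpolation between t=1.380 (7.35158) and t=1.400 (7.40399) → t≈1.387

t = 1.387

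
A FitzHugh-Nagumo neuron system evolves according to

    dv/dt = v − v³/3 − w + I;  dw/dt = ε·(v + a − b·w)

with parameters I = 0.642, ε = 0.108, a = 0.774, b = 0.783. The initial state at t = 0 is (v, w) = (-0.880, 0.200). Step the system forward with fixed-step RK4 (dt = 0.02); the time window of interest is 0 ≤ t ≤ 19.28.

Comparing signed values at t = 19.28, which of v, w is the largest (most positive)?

largest component: v

t=0.000: state=(-0.880, 0.200)
step 1 (dt=0.02): k1=(-0.211, -0.028), k2=(-0.211, -0.029), k3=(-0.211, -0.029), k4=(-0.211, -0.029); state += dt/6·(k1+2k2+2k3+k4)
t=0.020: state=(-0.884, 0.199)
t=0.040: state=(-0.888, 0.199)
t=0.060: state=(-0.893, 0.198)
continuing one RK4 step at a time; state shown every 50 steps (Δt=1):
t=1.000: state=(-1.083, 0.162)
t=2.000: state=(-1.216, 0.109)
t=3.000: state=(-1.257, 0.051)
t=4.000: state=(-1.238, -0.002)
t=5.000: state=(-1.187, -0.047)
t=6.000: state=(-1.120, -0.083)
t=7.000: state=(-1.041, -0.108)
t=8.000: state=(-0.949, -0.122)
t=9.000: state=(-0.837, -0.125)
t=10.000: state=(-0.690, -0.114)
t=11.000: state=(-0.464, -0.085)
t=12.000: state=(-0.026, -0.026)
t=13.000: state=(0.936, 0.099)
t=14.000: state=(1.750, 0.319)
t=15.000: state=(1.801, 0.560)
t=16.000: state=(1.714, 0.777)
t=17.000: state=(1.611, 0.966)
t=18.000: state=(1.501, 1.129)
t=19.000: state=(1.383, 1.267)
t=19.280: state=(1.348, 1.301)
compare at T: v=1.348, w=1.301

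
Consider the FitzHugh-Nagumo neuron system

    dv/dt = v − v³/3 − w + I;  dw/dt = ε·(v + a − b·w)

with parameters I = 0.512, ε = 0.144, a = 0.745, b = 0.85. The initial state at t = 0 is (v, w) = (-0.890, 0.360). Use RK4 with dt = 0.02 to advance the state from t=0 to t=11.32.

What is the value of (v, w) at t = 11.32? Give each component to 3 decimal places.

t=0.000: state=(-0.890, 0.360)
step 1 (dt=0.02): k1=(-0.503, -0.065), k2=(-0.503, -0.066), k3=(-0.503, -0.066), k4=(-0.504, -0.066); state += dt/6·(k1+2k2+2k3+k4)
t=0.020: state=(-0.900, 0.359)
t=0.040: state=(-0.910, 0.357)
t=0.060: state=(-0.920, 0.356)
continuing one RK4 step at a time; state shown every 25 steps (Δt=0.5):
t=0.500: state=(-1.135, 0.320)
t=1.000: state=(-1.327, 0.266)
t=1.500: state=(-1.437, 0.205)
t=2.000: state=(-1.478, 0.143)
t=2.500: state=(-1.478, 0.083)
t=3.000: state=(-1.456, 0.028)
t=3.500: state=(-1.423, -0.022)
t=4.000: state=(-1.385, -0.067)
t=4.500: state=(-1.344, -0.106)
t=5.000: state=(-1.302, -0.140)
t=5.500: state=(-1.258, -0.169)
t=6.000: state=(-1.215, -0.194)
t=6.500: state=(-1.170, -0.213)
t=7.000: state=(-1.125, -0.229)
t=7.500: state=(-1.080, -0.240)
t=8.000: state=(-1.033, -0.248)
t=8.500: state=(-0.985, -0.251)
t=9.000: state=(-0.936, -0.252)
t=9.500: state=(-0.884, -0.248)
t=10.000: state=(-0.829, -0.241)
t=10.500: state=(-0.770, -0.231)
t=11.000: state=(-0.703, -0.216)
t=11.320: state=(-0.656, -0.205)

(v, w) = (-0.656, -0.205)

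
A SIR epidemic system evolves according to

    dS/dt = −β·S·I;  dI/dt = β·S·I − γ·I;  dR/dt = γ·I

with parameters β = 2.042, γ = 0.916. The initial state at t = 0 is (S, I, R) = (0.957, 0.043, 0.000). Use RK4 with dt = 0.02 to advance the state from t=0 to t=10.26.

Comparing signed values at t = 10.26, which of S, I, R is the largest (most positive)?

largest component: R

t=0.000: state=(0.957, 0.043, 0.000)
step 1 (dt=0.02): k1=(-0.084, 0.045, 0.039), k2=(-0.085, 0.045, 0.040), k3=(-0.085, 0.045, 0.040), k4=(-0.086, 0.045, 0.040); state += dt/6·(k1+2k2+2k3+k4)
t=0.020: state=(0.955, 0.044, 0.001)
t=0.040: state=(0.954, 0.045, 0.002)
t=0.060: state=(0.952, 0.046, 0.002)
continuing one RK4 step at a time; state shown every 25 steps (Δt=0.5):
t=0.500: state=(0.904, 0.070, 0.026)
t=1.000: state=(0.826, 0.108, 0.066)
t=1.500: state=(0.724, 0.151, 0.125)
t=2.000: state=(0.608, 0.189, 0.204)
t=2.500: state=(0.495, 0.209, 0.296)
t=3.000: state=(0.399, 0.209, 0.392)
t=3.500: state=(0.325, 0.191, 0.484)
t=4.000: state=(0.271, 0.163, 0.565)
t=4.500: state=(0.233, 0.134, 0.633)
t=5.000: state=(0.207, 0.106, 0.688)
t=5.500: state=(0.188, 0.082, 0.731)
t=6.000: state=(0.175, 0.062, 0.763)
t=6.500: state=(0.165, 0.047, 0.788)
t=7.000: state=(0.158, 0.035, 0.807)
t=7.500: state=(0.154, 0.026, 0.820)
t=8.000: state=(0.150, 0.019, 0.831)
t=8.500: state=(0.148, 0.014, 0.838)
t=9.000: state=(0.146, 0.010, 0.844)
t=9.500: state=(0.145, 0.008, 0.848)
t=10.000: state=(0.144, 0.006, 0.851)
t=10.260: state=(0.143, 0.005, 0.852)
compare at T: S=0.143, I=0.005, R=0.852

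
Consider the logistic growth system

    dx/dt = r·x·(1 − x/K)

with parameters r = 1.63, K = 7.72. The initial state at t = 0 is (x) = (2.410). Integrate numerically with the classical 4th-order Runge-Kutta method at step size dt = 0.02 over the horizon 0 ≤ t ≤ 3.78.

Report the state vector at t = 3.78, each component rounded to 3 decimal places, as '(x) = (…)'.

(x) = (7.684)

t=0.000: state=(2.410)
step 1 (dt=0.02): k1=(2.702), k2=(2.718), k3=(2.718), k4=(2.735); state += dt/6·(k1+2k2+2k3+k4)
t=0.020: state=(2.464)
t=0.040: state=(2.519)
t=0.060: state=(2.575)
continuing one RK4 step at a time; state shown every 10 steps (Δt=0.2):
t=0.200: state=(2.980)
t=0.400: state=(3.594)
t=0.600: state=(4.222)
t=0.800: state=(4.831)
t=1.000: state=(5.392)
t=1.200: state=(5.886)
t=1.400: state=(6.302)
t=1.600: state=(6.642)
t=1.800: state=(6.910)
t=2.000: state=(7.118)
t=2.200: state=(7.276)
t=2.400: state=(7.394)
t=2.600: state=(7.482)
t=2.800: state=(7.547)
t=3.000: state=(7.594)
t=3.200: state=(7.629)
t=3.400: state=(7.654)
t=3.600: state=(7.672)
t=3.780: state=(7.684)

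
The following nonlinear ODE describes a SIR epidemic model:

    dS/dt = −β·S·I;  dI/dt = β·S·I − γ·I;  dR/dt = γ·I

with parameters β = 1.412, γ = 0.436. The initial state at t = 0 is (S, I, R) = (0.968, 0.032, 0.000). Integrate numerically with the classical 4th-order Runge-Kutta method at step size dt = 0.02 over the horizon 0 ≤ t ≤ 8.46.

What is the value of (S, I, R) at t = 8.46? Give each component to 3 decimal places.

t=0.000: state=(0.968, 0.032, 0.000)
step 1 (dt=0.02): k1=(-0.044, 0.030, 0.014), k2=(-0.044, 0.030, 0.014), k3=(-0.044, 0.030, 0.014), k4=(-0.045, 0.030, 0.014); state += dt/6·(k1+2k2+2k3+k4)
t=0.020: state=(0.967, 0.033, 0.000)
t=0.040: state=(0.966, 0.033, 0.001)
t=0.060: state=(0.965, 0.034, 0.001)
continuing one RK4 step at a time; state shown every 25 steps (Δt=0.5):
t=0.500: state=(0.941, 0.051, 0.009)
t=1.000: state=(0.899, 0.078, 0.023)
t=1.500: state=(0.841, 0.116, 0.044)
t=2.000: state=(0.762, 0.164, 0.074)
t=2.500: state=(0.666, 0.219, 0.116)
t=3.000: state=(0.560, 0.271, 0.169)
t=3.500: state=(0.455, 0.312, 0.233)
t=4.000: state=(0.362, 0.334, 0.304)
t=4.500: state=(0.285, 0.337, 0.377)
t=5.000: state=(0.226, 0.325, 0.450)
t=5.500: state=(0.181, 0.301, 0.518)
t=6.000: state=(0.148, 0.272, 0.581)
t=6.500: state=(0.123, 0.240, 0.636)
t=7.000: state=(0.105, 0.209, 0.685)
t=7.500: state=(0.092, 0.180, 0.728)
t=8.000: state=(0.081, 0.154, 0.764)
t=8.460: state=(0.074, 0.133, 0.793)

(S, I, R) = (0.074, 0.133, 0.793)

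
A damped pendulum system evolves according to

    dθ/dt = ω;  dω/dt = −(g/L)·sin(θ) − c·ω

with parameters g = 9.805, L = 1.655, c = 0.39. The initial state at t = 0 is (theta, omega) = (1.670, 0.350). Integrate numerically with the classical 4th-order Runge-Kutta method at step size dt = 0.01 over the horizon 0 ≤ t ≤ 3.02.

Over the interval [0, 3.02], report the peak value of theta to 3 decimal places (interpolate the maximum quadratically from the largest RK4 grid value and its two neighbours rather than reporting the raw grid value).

t=0.000: state=(1.670, 0.350)
step 1 (dt=0.01): k1=(0.350, -6.032), k2=(0.320, -6.019), k3=(0.320, -6.019), k4=(0.290, -6.006); state += dt/6·(k1+2k2+2k3+k4)
t=0.010: state=(1.673, 0.290)
t=0.020: state=(1.676, 0.230)
t=0.030: state=(1.678, 0.170)
continuing one RK4 step at a time; state shown every 10 steps (Δt=0.1):
t=0.100: state=(1.675, -0.241)
t=0.200: state=(1.622, -0.811)
t=0.300: state=(1.514, -1.361)
t=0.400: state=(1.351, -1.884)
t=0.500: state=(1.138, -2.362)
t=0.600: state=(0.881, -2.763)
t=0.700: state=(0.590, -3.046)
t=0.800: state=(0.277, -3.173)
t=0.900: state=(-0.039, -3.120)
t=1.000: state=(-0.341, -2.890)
t=1.100: state=(-0.612, -2.511)
t=1.200: state=(-0.839, -2.029)
t=1.300: state=(-1.015, -1.485)
t=1.400: state=(-1.136, -0.916)
t=1.500: state=(-1.199, -0.345)
t=1.600: state=(-1.205, 0.211)
t=1.700: state=(-1.157, 0.741)
t=1.800: state=(-1.058, 1.233)
t=1.900: state=(-0.912, 1.671)
t=2.000: state=(-0.727, 2.032)
t=2.100: state=(-0.509, 2.291)
t=2.200: state=(-0.273, 2.424)
t=2.300: state=(-0.029, 2.418)
t=2.400: state=(0.206, 2.273)
t=2.500: state=(0.421, 2.006)
t=2.600: state=(0.604, 1.642)
t=2.700: state=(0.748, 1.215)
t=2.800: state=(0.846, 0.751)
t=2.900: state=(0.898, 0.276)
t=3.000: state=(0.902, -0.191)
t=3.020: state=(0.897, -0.282)
largest grid value and its neighbours: theta(0.050)=1.68001, theta(0.060)=1.68023, theta(0.070)=1.67986
parabola through these three points peaks at t≈0.059 with theta≈1.68024

max theta = 1.680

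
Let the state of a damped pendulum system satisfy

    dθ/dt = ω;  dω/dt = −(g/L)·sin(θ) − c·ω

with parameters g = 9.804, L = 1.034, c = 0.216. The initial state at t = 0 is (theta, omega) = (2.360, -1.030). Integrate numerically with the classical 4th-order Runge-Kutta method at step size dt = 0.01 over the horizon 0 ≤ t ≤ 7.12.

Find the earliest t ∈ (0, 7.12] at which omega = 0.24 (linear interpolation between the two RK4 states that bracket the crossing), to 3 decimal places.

t = 1.348

t=0.000: state=(2.360, -1.030)
step 1 (dt=0.01): k1=(-1.030, -6.456), k2=(-1.062, -6.484), k3=(-1.062, -6.485), k4=(-1.095, -6.514); state += dt/6·(k1+2k2+2k3+k4)
t=0.010: state=(2.349, -1.095)
t=0.020: state=(2.338, -1.160)
t=0.030: state=(2.326, -1.226)
continuing one RK4 step at a time; state shown every 25 steps (Δt=0.25):
t=0.250: state=(1.882, -2.879)
t=0.500: state=(0.897, -4.920)
t=0.750: state=(-0.424, -5.162)
t=1.000: state=(-1.475, -3.037)
t=1.250: state=(-1.927, -0.628)
t=1.340: state=(-1.947, 0.172)
next step: t=1.350: state=(-1.945, 0.259) — omega has crossed 0.24
linear interpolation between t=1.340 (0.17166) and t=1.350 (0.25941) → t≈1.348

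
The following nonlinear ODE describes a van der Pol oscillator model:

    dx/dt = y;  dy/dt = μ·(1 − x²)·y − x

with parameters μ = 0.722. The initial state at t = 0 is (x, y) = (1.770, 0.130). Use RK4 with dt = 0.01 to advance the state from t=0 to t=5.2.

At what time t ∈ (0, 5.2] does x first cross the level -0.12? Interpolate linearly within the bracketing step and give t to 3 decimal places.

t=0.000: state=(1.770, 0.130)
step 1 (dt=0.01): k1=(0.130, -1.970), k2=(0.120, -1.956), k3=(0.120, -1.956), k4=(0.110, -1.942); state += dt/6·(k1+2k2+2k3+k4)
t=0.010: state=(1.771, 0.110)
t=0.020: state=(1.772, 0.091)
t=0.030: state=(1.773, 0.072)
continuing one RK4 step at a time; state shown every 20 steps (Δt=0.2):
t=0.200: state=(1.760, -0.209)
t=0.400: state=(1.692, -0.458)
t=0.600: state=(1.581, -0.651)
t=0.800: state=(1.434, -0.818)
t=1.000: state=(1.254, -0.982)
t=1.200: state=(1.040, -1.163)
t=1.400: state=(0.787, -1.375)
t=1.600: state=(0.487, -1.631)
t=1.800: state=(0.132, -1.923)
t=1.920: state=(-0.110, -2.098)
next step: t=1.930: state=(-0.131, -2.111) — x has crossed -0.12
linear interpolation between t=1.920 (-0.10953) and t=1.930 (-0.13057) → t≈1.925

t = 1.925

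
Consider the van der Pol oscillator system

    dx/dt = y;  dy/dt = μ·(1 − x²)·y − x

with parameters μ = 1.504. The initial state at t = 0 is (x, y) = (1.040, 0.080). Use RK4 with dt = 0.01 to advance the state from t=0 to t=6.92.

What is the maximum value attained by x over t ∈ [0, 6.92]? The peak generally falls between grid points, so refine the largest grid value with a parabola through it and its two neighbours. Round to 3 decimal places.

t=0.000: state=(1.040, 0.080)
step 1 (dt=0.01): k1=(0.080, -1.050), k2=(0.075, -1.050), k3=(0.075, -1.050), k4=(0.070, -1.049); state += dt/6·(k1+2k2+2k3+k4)
t=0.010: state=(1.041, 0.070)
t=0.020: state=(1.041, 0.059)
t=0.030: state=(1.042, 0.049)
continuing one RK4 step at a time; state shown every 25 steps (Δt=0.25):
t=0.250: state=(1.027, -0.178)
t=0.500: state=(0.951, -0.430)
t=0.750: state=(0.811, -0.698)
t=1.000: state=(0.597, -1.037)
t=1.250: state=(0.280, -1.530)
t=1.500: state=(-0.187, -2.233)
t=1.750: state=(-0.828, -2.793)
t=2.000: state=(-1.477, -2.146)
t=2.250: state=(-1.837, -0.772)
t=2.500: state=(-1.918, 0.009)
t=2.750: state=(-1.873, 0.307)
t=3.000: state=(-1.779, 0.433)
t=3.250: state=(-1.660, 0.514)
t=3.500: state=(-1.522, 0.594)
t=3.750: state=(-1.361, 0.694)
t=4.000: state=(-1.171, 0.838)
t=4.250: state=(-0.936, 1.062)
t=4.500: state=(-0.628, 1.436)
t=4.750: state=(-0.196, 2.071)
t=5.000: state=(0.430, 2.945)
t=5.250: state=(1.216, 3.060)
t=5.500: state=(1.806, 1.509)
t=5.750: state=(2.004, 0.242)
t=6.000: state=(1.996, -0.222)
t=6.250: state=(1.917, -0.379)
t=6.500: state=(1.813, -0.455)
t=6.750: state=(1.691, -0.515)
t=6.920: state=(1.600, -0.560)
largest grid value and its neighbours: x(5.840)=2.01482, x(5.850)=2.01485, x(5.860)=2.01467
parabola through these three points peaks at t≈5.846 with x≈2.01486

max x = 2.015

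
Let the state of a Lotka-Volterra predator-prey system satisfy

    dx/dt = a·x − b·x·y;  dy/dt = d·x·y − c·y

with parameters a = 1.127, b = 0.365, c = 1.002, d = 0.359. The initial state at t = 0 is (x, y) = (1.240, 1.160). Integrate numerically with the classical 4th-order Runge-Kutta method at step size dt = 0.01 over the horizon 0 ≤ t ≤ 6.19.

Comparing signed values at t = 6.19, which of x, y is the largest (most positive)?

largest component: y

t=0.000: state=(1.240, 1.160)
step 1 (dt=0.01): k1=(0.872, -0.646), k2=(0.877, -0.642), k3=(0.877, -0.642), k4=(0.882, -0.639); state += dt/6·(k1+2k2+2k3+k4)
t=0.010: state=(1.249, 1.154)
t=0.020: state=(1.258, 1.147)
t=0.030: state=(1.267, 1.141)
continuing one RK4 step at a time; state shown every 20 steps (Δt=0.2):
t=0.200: state=(1.434, 1.045)
t=0.400: state=(1.670, 0.956)
t=0.600: state=(1.956, 0.890)
t=0.800: state=(2.300, 0.849)
t=1.000: state=(2.711, 0.831)
t=1.200: state=(3.196, 0.840)
t=1.400: state=(3.760, 0.883)
t=1.600: state=(4.405, 0.968)
t=1.800: state=(5.117, 1.114)
t=2.000: state=(5.862, 1.353)
t=2.200: state=(6.570, 1.731)
t=2.400: state=(7.110, 2.318)
t=2.600: state=(7.299, 3.191)
t=2.800: state=(6.951, 4.372)
t=3.000: state=(6.026, 5.718)
t=3.200: state=(4.753, 6.898)
t=3.400: state=(3.497, 7.584)
t=3.600: state=(2.501, 7.683)
t=3.800: state=(1.808, 7.328)
t=4.000: state=(1.355, 6.710)
t=4.200: state=(1.068, 5.986)
t=4.400: state=(0.888, 5.253)
t=4.600: state=(0.778, 4.562)
t=4.800: state=(0.715, 3.938)
t=5.000: state=(0.686, 3.389)
t=5.200: state=(0.683, 2.913)
t=5.400: state=(0.702, 2.505)
t=5.600: state=(0.742, 2.159)
t=5.800: state=(0.803, 1.867)
t=6.000: state=(0.886, 1.624)
t=6.190: state=(0.988, 1.430)
compare at T: x=0.988, y=1.430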